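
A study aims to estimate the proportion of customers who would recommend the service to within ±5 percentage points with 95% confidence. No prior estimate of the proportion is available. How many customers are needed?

For a proportion with margin E = 0.05 at 95% confidence, z = 1.960.
With no prior estimate, use p = 0.5, which maximizes p(1−p) at 0.25.
n = 0.25 × (z/E)² = 0.25 × (1.960/0.05)² = 384.16
Round up: n = 385.

n = 385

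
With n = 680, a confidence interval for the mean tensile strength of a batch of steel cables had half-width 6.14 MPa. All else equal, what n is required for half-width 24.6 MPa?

Margin of error scales as 1/√n, so n₂ = n₁·(E₁/E₂)².
n₂ = 680 × (6.14/24.6)² = 680 × 0.0623 = 42.36
Round up: n₂ = 43.

43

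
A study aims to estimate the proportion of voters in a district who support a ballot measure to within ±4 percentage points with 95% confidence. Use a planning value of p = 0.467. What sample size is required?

n = 598

For a proportion with margin E = 0.04 at 95% confidence, z = 1.960.
n = p̂(1−p̂)(z/E)² = 0.467 × 0.533 × (1.960/0.04)² = 597.64
Round up: n = 598.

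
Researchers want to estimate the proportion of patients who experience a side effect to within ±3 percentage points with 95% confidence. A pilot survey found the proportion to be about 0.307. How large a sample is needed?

For a proportion with margin E = 0.03 at 95% confidence, z = 1.960.
n = p̂(1−p̂)(z/E)² = 0.307 × 0.693 × (1.960/0.03)² = 908.12
Round up: n = 909.

909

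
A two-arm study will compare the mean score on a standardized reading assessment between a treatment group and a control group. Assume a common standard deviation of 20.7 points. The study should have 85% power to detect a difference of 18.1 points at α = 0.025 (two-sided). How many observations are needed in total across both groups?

58 total

For two equal groups, n per group = 2·((z_{α/2} + z_β)·σ/δ)².
z_{α/2} = 2.241; z_β = 1.036 (power 85%).
n = 2 × (3.277 × 20.7 / 18.1)² = 2 × 14.05 = 28.10
Round up: n = 29 per group.
Total across both groups: 2 × 29 = 58.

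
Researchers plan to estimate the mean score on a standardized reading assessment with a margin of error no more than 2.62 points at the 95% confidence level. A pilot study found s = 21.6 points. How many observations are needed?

262

For a mean, the margin of error is E = z·σ/√n, so n = (zσ/E)².
At 95% confidence, z = 1.960.
n = (1.960 × 21.6 / 2.62)² = 261.11
Round up: n = 262.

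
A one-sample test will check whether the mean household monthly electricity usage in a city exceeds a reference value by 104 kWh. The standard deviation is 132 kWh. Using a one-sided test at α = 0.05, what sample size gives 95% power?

For a one-sample z-test, n = ((z_α + z_β)·σ/δ)².
z_α = 1.645 (one-sided α = 0.05); z_β = 1.645 (power 95% → β = 0.05).
n = (3.290 × 132 / 104)² = 17.44
Round up: n = 18.

18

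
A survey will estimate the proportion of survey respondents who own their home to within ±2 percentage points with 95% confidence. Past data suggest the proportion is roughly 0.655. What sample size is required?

2171

For a proportion with margin E = 0.02 at 95% confidence, z = 1.960.
n = p̂(1−p̂)(z/E)² = 0.655 × 0.345 × (1.960/0.02)² = 2170.26
Round up: n = 2171.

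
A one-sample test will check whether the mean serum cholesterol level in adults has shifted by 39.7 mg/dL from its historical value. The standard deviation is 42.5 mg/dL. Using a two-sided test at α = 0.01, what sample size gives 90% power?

For a one-sample z-test, n = ((z_{α/2} + z_β)·σ/δ)².
z_{α/2} = 2.576 (two-sided α = 0.01); z_β = 1.282 (power 90% → β = 0.1).
n = (3.858 × 42.5 / 39.7)² = 17.06
Round up: n = 18.

n = 18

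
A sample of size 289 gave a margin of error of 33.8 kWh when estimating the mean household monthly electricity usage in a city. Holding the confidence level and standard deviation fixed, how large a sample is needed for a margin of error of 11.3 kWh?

Margin of error scales as 1/√n, so n₂ = n₁·(E₁/E₂)².
n₂ = 289 × (33.8/11.3)² = 289 × 8.947 = 2585.68
Round up: n₂ = 2586.

2586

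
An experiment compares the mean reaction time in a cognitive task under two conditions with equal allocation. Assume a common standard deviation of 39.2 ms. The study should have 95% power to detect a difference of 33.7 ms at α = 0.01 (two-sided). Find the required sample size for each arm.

For two equal groups, n per group = 2·((z_{α/2} + z_β)·σ/δ)².
z_{α/2} = 2.576; z_β = 1.645 (power 95%).
n = 2 × (4.221 × 39.2 / 33.7)² = 2 × 24.11 = 48.22
Round up: n = 49 per group.

49 per group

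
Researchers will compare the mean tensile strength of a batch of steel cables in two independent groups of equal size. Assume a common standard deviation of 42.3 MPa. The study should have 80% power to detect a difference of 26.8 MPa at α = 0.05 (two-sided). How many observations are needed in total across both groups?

For two equal groups, n per group = 2·((z_{α/2} + z_β)·σ/δ)².
z_{α/2} = 1.960; z_β = 0.842 (power 80%).
n = 2 × (2.802 × 42.3 / 26.8)² = 2 × 19.56 = 39.12
Round up: n = 40 per group.
Total across both groups: 2 × 40 = 80.

80 total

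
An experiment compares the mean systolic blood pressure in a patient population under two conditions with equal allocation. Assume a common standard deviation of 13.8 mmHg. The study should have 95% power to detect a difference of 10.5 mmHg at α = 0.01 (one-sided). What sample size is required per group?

55 per group

For two equal groups, n per group = 2·((z_α + z_β)·σ/δ)².
z_α = 2.326; z_β = 1.645 (power 95%).
n = 2 × (3.971 × 13.8 / 10.5)² = 2 × 27.24 = 54.48
Round up: n = 55 per group.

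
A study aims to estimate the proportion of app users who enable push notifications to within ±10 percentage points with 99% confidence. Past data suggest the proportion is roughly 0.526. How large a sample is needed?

For a proportion with margin E = 0.1 at 99% confidence, z = 2.576.
n = p̂(1−p̂)(z/E)² = 0.526 × 0.474 × (2.576/0.1)² = 165.45
Round up: n = 166.

166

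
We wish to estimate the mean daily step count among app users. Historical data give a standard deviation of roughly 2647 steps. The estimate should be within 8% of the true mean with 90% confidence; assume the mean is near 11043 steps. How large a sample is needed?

For a mean, the margin of error is E = z·σ/√n, so n = (zσ/E)².
At 90% confidence, z = 1.645.
E = 8% of 11043 = 883.4 steps.
n = (1.645 × 2647 / 883.4)² = 24.29
Round up: n = 25.

25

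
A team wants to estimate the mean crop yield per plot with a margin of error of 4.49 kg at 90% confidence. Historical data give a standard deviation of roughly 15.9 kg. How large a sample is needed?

34

For a mean, the margin of error is E = z·σ/√n, so n = (zσ/E)².
At 90% confidence, z = 1.645.
n = (1.645 × 15.9 / 4.49)² = 33.93
Round up: n = 34.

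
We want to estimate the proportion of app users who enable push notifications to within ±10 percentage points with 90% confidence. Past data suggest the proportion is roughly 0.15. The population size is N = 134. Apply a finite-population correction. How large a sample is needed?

28

For a proportion with margin E = 0.1 at 90% confidence, z = 1.645.
n = p̂(1−p̂)(z/E)² = 0.15 × 0.85 × (1.645/0.1)² = 34.50 — call this n₀.
Finite-population correction with N = 134: n = n₀ / (1 + (n₀−1)/N) = 34.50 / 1.25 = 27.60
Round up: n = 28.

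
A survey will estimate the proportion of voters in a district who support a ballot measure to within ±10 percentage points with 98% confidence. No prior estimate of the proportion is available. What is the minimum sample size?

For a proportion with margin E = 0.1 at 98% confidence, z = 2.326.
With no prior estimate, use p = 0.5, which maximizes p(1−p) at 0.25.
n = 0.25 × (z/E)² = 0.25 × (2.326/0.1)² = 135.26
Round up: n = 136.

136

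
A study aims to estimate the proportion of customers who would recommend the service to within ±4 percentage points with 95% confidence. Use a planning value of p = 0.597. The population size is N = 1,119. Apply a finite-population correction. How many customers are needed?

For a proportion with margin E = 0.04 at 95% confidence, z = 1.960.
n = p̂(1−p̂)(z/E)² = 0.597 × 0.403 × (1.960/0.04)² = 577.66 — call this n₀.
Finite-population correction with N = 1,119: n = n₀ / (1 + (n₀−1)/N) = 577.66 / 1.515 = 381.29
Round up: n = 382.

382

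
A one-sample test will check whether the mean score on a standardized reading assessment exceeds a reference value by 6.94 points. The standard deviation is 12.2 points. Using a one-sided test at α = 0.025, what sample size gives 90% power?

33

For a one-sample z-test, n = ((z_α + z_β)·σ/δ)².
z_α = 1.960 (one-sided α = 0.025); z_β = 1.282 (power 90% → β = 0.1).
n = (3.242 × 12.2 / 6.94)² = 32.48
Round up: n = 33.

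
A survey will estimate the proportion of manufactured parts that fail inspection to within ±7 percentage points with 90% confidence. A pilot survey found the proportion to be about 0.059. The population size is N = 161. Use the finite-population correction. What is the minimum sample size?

26

For a proportion with margin E = 0.07 at 90% confidence, z = 1.645.
n = p̂(1−p̂)(z/E)² = 0.059 × 0.941 × (1.645/0.07)² = 30.66 — call this n₀.
Finite-population correction with N = 161: n = n₀ / (1 + (n₀−1)/N) = 30.66 / 1.184 = 25.90
Round up: n = 26.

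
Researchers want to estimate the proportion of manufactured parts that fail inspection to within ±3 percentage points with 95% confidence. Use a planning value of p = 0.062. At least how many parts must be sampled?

For a proportion with margin E = 0.03 at 95% confidence, z = 1.960.
n = p̂(1−p̂)(z/E)² = 0.062 × 0.938 × (1.960/0.03)² = 248.24
Round up: n = 249.

n = 249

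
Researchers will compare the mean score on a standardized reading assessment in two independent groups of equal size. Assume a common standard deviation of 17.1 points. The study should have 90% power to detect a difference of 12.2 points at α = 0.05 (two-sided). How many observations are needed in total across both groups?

For two equal groups, n per group = 2·((z_{α/2} + z_β)·σ/δ)².
z_{α/2} = 1.960; z_β = 1.282 (power 90%).
n = 2 × (3.242 × 17.1 / 12.2)² = 2 × 20.65 = 41.30
Round up: n = 42 per group.
Total across both groups: 2 × 42 = 84.

84 total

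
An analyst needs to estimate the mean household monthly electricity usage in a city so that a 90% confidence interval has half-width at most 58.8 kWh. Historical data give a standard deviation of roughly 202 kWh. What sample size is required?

For a mean, the margin of error is E = z·σ/√n, so n = (zσ/E)².
At 90% confidence, z = 1.645.
n = (1.645 × 202 / 58.8)² = 31.94
Round up: n = 32.

32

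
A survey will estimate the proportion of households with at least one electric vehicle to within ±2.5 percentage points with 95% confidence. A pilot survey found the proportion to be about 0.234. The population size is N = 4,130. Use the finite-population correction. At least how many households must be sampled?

For a proportion with margin E = 0.025 at 95% confidence, z = 1.960.
n = p̂(1−p̂)(z/E)² = 0.234 × 0.766 × (1.960/0.025)² = 1101.73 — call this n₀.
Finite-population correction with N = 4,130: n = n₀ / (1 + (n₀−1)/N) = 1101.73 / 1.267 = 869.56
Round up: n = 870.

n = 870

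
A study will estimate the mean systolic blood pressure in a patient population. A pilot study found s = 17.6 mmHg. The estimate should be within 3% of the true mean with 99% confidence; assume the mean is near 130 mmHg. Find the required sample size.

For a mean, the margin of error is E = z·σ/√n, so n = (zσ/E)².
At 99% confidence, z = 2.576.
E = 3% of 130 = 3.9 mmHg.
n = (2.576 × 17.6 / 3.9)² = 135.14
Round up: n = 136.

136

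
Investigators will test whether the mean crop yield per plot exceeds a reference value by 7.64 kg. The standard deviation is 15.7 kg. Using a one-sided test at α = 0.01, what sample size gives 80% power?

For a one-sample z-test, n = ((z_α + z_β)·σ/δ)².
z_α = 2.326 (one-sided α = 0.01); z_β = 0.842 (power 80% → β = 0.2).
n = (3.168 × 15.7 / 7.64)² = 42.38
Round up: n = 43.

43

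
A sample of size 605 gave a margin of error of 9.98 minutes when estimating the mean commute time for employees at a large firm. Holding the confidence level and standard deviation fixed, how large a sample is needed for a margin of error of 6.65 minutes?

Margin of error scales as 1/√n, so n₂ = n₁·(E₁/E₂)².
n₂ = 605 × (9.98/6.65)² = 605 × 2.252 = 1362.46
Round up: n₂ = 1363.

n = 1363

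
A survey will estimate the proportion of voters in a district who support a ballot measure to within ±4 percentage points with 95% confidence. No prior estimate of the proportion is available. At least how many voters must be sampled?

For a proportion with margin E = 0.04 at 95% confidence, z = 1.960.
With no prior estimate, use p = 0.5, which maximizes p(1−p) at 0.25.
n = 0.25 × (z/E)² = 0.25 × (1.960/0.04)² = 600.25
Round up: n = 601.

601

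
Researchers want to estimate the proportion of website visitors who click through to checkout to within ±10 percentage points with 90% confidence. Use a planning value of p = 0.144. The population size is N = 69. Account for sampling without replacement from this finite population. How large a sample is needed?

For a proportion with margin E = 0.1 at 90% confidence, z = 1.645.
n = p̂(1−p̂)(z/E)² = 0.144 × 0.856 × (1.645/0.1)² = 33.36 — call this n₀.
Finite-population correction with N = 69: n = n₀ / (1 + (n₀−1)/N) = 33.36 / 1.469 = 22.71
Round up: n = 23.

n = 23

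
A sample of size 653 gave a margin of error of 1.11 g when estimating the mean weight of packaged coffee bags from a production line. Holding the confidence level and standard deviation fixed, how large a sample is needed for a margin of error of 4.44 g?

Margin of error scales as 1/√n, so n₂ = n₁·(E₁/E₂)².
n₂ = 653 × (1.11/4.44)² = 653 × 0.0625 = 40.81
Round up: n₂ = 41.

41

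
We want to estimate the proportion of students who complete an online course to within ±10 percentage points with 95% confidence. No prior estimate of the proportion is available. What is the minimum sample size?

97

For a proportion with margin E = 0.1 at 95% confidence, z = 1.960.
With no prior estimate, use p = 0.5, which maximizes p(1−p) at 0.25.
n = 0.25 × (z/E)² = 0.25 × (1.960/0.1)² = 96.04
Round up: n = 97.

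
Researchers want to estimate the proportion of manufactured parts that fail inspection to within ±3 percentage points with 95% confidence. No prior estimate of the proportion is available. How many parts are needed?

For a proportion with margin E = 0.03 at 95% confidence, z = 1.960.
With no prior estimate, use p = 0.5, which maximizes p(1−p) at 0.25.
n = 0.25 × (z/E)² = 0.25 × (1.960/0.03)² = 1067.11
Round up: n = 1068.

1068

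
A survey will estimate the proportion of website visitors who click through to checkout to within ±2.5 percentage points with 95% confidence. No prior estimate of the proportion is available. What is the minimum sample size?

For a proportion with margin E = 0.025 at 95% confidence, z = 1.960.
With no prior estimate, use p = 0.5, which maximizes p(1−p) at 0.25.
n = 0.25 × (z/E)² = 0.25 × (1.960/0.025)² = 1536.64
Round up: n = 1537.

1537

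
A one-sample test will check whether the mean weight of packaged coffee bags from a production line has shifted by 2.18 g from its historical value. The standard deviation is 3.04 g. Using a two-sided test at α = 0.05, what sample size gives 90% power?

For a one-sample z-test, n = ((z_{α/2} + z_β)·σ/δ)².
z_{α/2} = 1.960 (two-sided α = 0.05); z_β = 1.282 (power 90% → β = 0.1).
n = (3.242 × 3.04 / 2.18)² = 20.44
Round up: n = 21.

21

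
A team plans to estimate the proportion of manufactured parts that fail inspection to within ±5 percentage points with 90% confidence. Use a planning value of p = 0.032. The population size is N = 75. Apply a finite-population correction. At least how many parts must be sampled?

For a proportion with margin E = 0.05 at 90% confidence, z = 1.645.
n = p̂(1−p̂)(z/E)² = 0.032 × 0.968 × (1.645/0.05)² = 33.53 — call this n₀.
Finite-population correction with N = 75: n = n₀ / (1 + (n₀−1)/N) = 33.53 / 1.434 = 23.38
Round up: n = 24.

24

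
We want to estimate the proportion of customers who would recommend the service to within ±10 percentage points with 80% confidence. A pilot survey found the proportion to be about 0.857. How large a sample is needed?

21

For a proportion with margin E = 0.1 at 80% confidence, z = 1.282.
n = p̂(1−p̂)(z/E)² = 0.857 × 0.143 × (1.282/0.1)² = 20.14
Round up: n = 21.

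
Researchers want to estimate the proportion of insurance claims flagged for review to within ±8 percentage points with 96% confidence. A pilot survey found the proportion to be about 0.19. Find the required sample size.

For a proportion with margin E = 0.08 at 96% confidence, z = 2.054.
n = p̂(1−p̂)(z/E)² = 0.19 × 0.81 × (2.054/0.08)² = 101.45
Round up: n = 102.

102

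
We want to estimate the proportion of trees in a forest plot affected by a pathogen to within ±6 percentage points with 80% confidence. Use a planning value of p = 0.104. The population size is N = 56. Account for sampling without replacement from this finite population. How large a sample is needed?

For a proportion with margin E = 0.06 at 80% confidence, z = 1.282.
n = p̂(1−p̂)(z/E)² = 0.104 × 0.896 × (1.282/0.06)² = 42.54 — call this n₀.
Finite-population correction with N = 56: n = n₀ / (1 + (n₀−1)/N) = 42.54 / 1.742 = 24.42
Round up: n = 25.

25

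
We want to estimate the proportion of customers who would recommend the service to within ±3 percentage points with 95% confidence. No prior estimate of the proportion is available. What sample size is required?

For a proportion with margin E = 0.03 at 95% confidence, z = 1.960.
With no prior estimate, use p = 0.5, which maximizes p(1−p) at 0.25.
n = 0.25 × (z/E)² = 0.25 × (1.960/0.03)² = 1067.11
Round up: n = 1068.

n = 1068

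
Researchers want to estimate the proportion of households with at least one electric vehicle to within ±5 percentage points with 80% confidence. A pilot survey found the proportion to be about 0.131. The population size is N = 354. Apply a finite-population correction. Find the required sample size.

62

For a proportion with margin E = 0.05 at 80% confidence, z = 1.282.
n = p̂(1−p̂)(z/E)² = 0.131 × 0.869 × (1.282/0.05)² = 74.84 — call this n₀.
Finite-population correction with N = 354: n = n₀ / (1 + (n₀−1)/N) = 74.84 / 1.209 = 61.90
Round up: n = 62.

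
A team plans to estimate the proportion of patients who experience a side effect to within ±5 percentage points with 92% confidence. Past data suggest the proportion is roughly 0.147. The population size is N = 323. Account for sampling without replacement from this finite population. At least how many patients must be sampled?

For a proportion with margin E = 0.05 at 92% confidence, z = 1.751.
n = p̂(1−p̂)(z/E)² = 0.147 × 0.853 × (1.751/0.05)² = 153.78 — call this n₀.
Finite-population correction with N = 323: n = n₀ / (1 + (n₀−1)/N) = 153.78 / 1.473 = 104.40
Round up: n = 105.

105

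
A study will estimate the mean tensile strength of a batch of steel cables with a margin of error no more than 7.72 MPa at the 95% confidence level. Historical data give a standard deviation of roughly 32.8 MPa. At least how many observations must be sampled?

70

For a mean, the margin of error is E = z·σ/√n, so n = (zσ/E)².
At 95% confidence, z = 1.960.
n = (1.960 × 32.8 / 7.72)² = 69.35
Round up: n = 70.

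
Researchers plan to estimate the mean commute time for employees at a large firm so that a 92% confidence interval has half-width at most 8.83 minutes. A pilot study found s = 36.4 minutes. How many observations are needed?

53

For a mean, the margin of error is E = z·σ/√n, so n = (zσ/E)².
At 92% confidence, z = 1.751.
n = (1.751 × 36.4 / 8.83)² = 52.10
Round up: n = 53.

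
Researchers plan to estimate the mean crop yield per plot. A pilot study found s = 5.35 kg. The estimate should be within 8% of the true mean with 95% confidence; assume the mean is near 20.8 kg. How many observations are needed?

For a mean, the margin of error is E = z·σ/√n, so n = (zσ/E)².
At 95% confidence, z = 1.960.
E = 8% of 20.8 = 1.664 kg.
n = (1.960 × 5.35 / 1.664)² = 39.71
Round up: n = 40.

40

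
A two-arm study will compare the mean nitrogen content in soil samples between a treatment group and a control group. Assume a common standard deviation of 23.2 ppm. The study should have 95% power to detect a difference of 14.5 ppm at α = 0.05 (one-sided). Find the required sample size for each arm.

For two equal groups, n per group = 2·((z_α + z_β)·σ/δ)².
z_α = 1.645; z_β = 1.645 (power 95%).
n = 2 × (3.290 × 23.2 / 14.5)² = 2 × 27.71 = 55.42
Round up: n = 56 per group.

56 per group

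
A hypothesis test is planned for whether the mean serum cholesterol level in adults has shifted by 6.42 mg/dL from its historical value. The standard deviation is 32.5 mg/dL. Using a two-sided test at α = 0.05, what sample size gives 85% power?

231

For a one-sample z-test, n = ((z_{α/2} + z_β)·σ/δ)².
z_{α/2} = 1.960 (two-sided α = 0.05); z_β = 1.036 (power 85% → β = 0.15).
n = (2.996 × 32.5 / 6.42)² = 230.03
Round up: n = 231.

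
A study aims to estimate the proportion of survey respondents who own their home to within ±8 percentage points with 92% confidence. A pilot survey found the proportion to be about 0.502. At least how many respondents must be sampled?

For a proportion with margin E = 0.08 at 92% confidence, z = 1.751.
n = p̂(1−p̂)(z/E)² = 0.502 × 0.498 × (1.751/0.08)² = 119.76
Round up: n = 120.

120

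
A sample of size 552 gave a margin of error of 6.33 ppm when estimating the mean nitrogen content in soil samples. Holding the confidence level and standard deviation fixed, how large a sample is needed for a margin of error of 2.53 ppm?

Margin of error scales as 1/√n, so n₂ = n₁·(E₁/E₂)².
n₂ = 552 × (6.33/2.53)² = 552 × 6.26 = 3455.52
Round up: n₂ = 3456.

n = 3456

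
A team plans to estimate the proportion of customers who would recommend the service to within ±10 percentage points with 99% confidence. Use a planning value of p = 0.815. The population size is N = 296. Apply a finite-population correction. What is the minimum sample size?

For a proportion with margin E = 0.1 at 99% confidence, z = 2.576.
n = p̂(1−p̂)(z/E)² = 0.815 × 0.185 × (2.576/0.1)² = 100.05 — call this n₀.
Finite-population correction with N = 296: n = n₀ / (1 + (n₀−1)/N) = 100.05 / 1.335 = 74.94
Round up: n = 75.

75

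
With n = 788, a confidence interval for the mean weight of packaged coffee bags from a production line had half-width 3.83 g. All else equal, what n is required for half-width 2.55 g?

1778

Margin of error scales as 1/√n, so n₂ = n₁·(E₁/E₂)².
n₂ = 788 × (3.83/2.55)² = 788 × 2.256 = 1777.73
Round up: n₂ = 1778.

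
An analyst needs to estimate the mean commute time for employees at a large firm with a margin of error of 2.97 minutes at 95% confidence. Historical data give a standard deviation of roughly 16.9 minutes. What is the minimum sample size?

125

For a mean, the margin of error is E = z·σ/√n, so n = (zσ/E)².
At 95% confidence, z = 1.960.
n = (1.960 × 16.9 / 2.97)² = 124.39
Round up: n = 125.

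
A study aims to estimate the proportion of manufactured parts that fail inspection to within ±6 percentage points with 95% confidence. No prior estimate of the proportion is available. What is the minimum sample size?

n = 267

For a proportion with margin E = 0.06 at 95% confidence, z = 1.960.
With no prior estimate, use p = 0.5, which maximizes p(1−p) at 0.25.
n = 0.25 × (z/E)² = 0.25 × (1.960/0.06)² = 266.78
Round up: n = 267.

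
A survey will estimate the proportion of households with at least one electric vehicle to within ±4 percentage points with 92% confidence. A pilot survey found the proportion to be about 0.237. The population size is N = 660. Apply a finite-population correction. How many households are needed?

For a proportion with margin E = 0.04 at 92% confidence, z = 1.751.
n = p̂(1−p̂)(z/E)² = 0.237 × 0.763 × (1.751/0.04)² = 346.52 — call this n₀.
Finite-population correction with N = 660: n = n₀ / (1 + (n₀−1)/N) = 346.52 / 1.524 = 227.38
Round up: n = 228.

n = 228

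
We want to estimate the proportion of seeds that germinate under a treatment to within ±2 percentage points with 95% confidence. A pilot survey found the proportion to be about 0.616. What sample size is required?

2272

For a proportion with margin E = 0.02 at 95% confidence, z = 1.960.
n = p̂(1−p̂)(z/E)² = 0.616 × 0.384 × (1.960/0.02)² = 2271.77
Round up: n = 2272.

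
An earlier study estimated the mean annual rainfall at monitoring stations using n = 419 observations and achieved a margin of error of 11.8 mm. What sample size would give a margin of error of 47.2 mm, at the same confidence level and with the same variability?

Margin of error scales as 1/√n, so n₂ = n₁·(E₁/E₂)².
n₂ = 419 × (11.8/47.2)² = 419 × 0.0625 = 26.19
Round up: n₂ = 27.

n = 27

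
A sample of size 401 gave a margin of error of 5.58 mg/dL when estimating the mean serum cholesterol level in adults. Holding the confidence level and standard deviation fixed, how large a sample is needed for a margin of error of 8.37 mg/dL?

Margin of error scales as 1/√n, so n₂ = n₁·(E₁/E₂)².
n₂ = 401 × (5.58/8.37)² = 401 × 0.4444 = 178.20
Round up: n₂ = 179.

179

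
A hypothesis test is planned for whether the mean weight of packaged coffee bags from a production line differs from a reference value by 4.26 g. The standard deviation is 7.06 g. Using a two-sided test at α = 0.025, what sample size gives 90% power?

35

For a one-sample z-test, n = ((z_{α/2} + z_β)·σ/δ)².
z_{α/2} = 2.241 (two-sided α = 0.025); z_β = 1.282 (power 90% → β = 0.1).
n = (3.523 × 7.06 / 4.26)² = 34.09
Round up: n = 35.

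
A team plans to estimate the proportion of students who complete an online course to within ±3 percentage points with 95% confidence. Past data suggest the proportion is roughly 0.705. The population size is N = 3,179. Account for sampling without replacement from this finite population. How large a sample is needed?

For a proportion with margin E = 0.03 at 95% confidence, z = 1.960.
n = p̂(1−p̂)(z/E)² = 0.705 × 0.295 × (1.960/0.03)² = 887.73 — call this n₀.
Finite-population correction with N = 3,179: n = n₀ / (1 + (n₀−1)/N) = 887.73 / 1.279 = 694.08
Round up: n = 695.

695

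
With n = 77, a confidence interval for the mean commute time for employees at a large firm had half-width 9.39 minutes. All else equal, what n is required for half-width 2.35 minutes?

1230

Margin of error scales as 1/√n, so n₂ = n₁·(E₁/E₂)².
n₂ = 77 × (9.39/2.35)² = 77 × 15.97 = 1229.69
Round up: n₂ = 1230.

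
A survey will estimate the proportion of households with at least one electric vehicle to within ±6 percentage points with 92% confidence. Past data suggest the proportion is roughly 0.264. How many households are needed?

For a proportion with margin E = 0.06 at 92% confidence, z = 1.751.
n = p̂(1−p̂)(z/E)² = 0.264 × 0.736 × (1.751/0.06)² = 165.48
Round up: n = 166.

166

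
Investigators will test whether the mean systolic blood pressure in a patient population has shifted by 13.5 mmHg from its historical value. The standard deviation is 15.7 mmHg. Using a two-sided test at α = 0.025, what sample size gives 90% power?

For a one-sample z-test, n = ((z_{α/2} + z_β)·σ/δ)².
z_{α/2} = 2.241 (two-sided α = 0.025); z_β = 1.282 (power 90% → β = 0.1).
n = (3.523 × 15.7 / 13.5)² = 16.79
Round up: n = 17.

17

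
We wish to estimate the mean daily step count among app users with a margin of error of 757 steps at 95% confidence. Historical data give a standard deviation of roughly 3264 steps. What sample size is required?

For a mean, the margin of error is E = z·σ/√n, so n = (zσ/E)².
At 95% confidence, z = 1.960.
n = (1.960 × 3264 / 757)² = 71.42
Round up: n = 72.

72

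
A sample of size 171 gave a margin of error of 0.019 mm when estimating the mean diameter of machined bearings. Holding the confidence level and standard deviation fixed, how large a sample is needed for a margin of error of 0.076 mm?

Margin of error scales as 1/√n, so n₂ = n₁·(E₁/E₂)².
n₂ = 171 × (0.019/0.076)² = 171 × 0.0625 = 10.69
Round up: n₂ = 11.

11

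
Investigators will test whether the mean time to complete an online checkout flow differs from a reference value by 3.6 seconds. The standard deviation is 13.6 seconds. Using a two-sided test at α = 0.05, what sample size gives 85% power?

129

For a one-sample z-test, n = ((z_{α/2} + z_β)·σ/δ)².
z_{α/2} = 1.960 (two-sided α = 0.05); z_β = 1.036 (power 85% → β = 0.15).
n = (2.996 × 13.6 / 3.6)² = 128.10
Round up: n = 129.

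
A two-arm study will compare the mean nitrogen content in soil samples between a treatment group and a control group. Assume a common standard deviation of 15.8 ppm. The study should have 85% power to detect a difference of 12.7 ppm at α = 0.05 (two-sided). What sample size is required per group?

For two equal groups, n per group = 2·((z_{α/2} + z_β)·σ/δ)².
z_{α/2} = 1.960; z_β = 1.036 (power 85%).
n = 2 × (2.996 × 15.8 / 12.7)² = 2 × 13.89 = 27.78
Round up: n = 28 per group.

28 per group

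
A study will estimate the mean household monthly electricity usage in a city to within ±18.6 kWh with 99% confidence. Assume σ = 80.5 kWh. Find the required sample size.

For a mean, the margin of error is E = z·σ/√n, so n = (zσ/E)².
At 99% confidence, z = 2.576.
n = (2.576 × 80.5 / 18.6)² = 124.30
Round up: n = 125.

n = 125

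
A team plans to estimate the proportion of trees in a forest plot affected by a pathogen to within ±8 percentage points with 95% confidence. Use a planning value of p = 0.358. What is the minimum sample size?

For a proportion with margin E = 0.08 at 95% confidence, z = 1.960.
n = p̂(1−p̂)(z/E)² = 0.358 × 0.642 × (1.960/0.08)² = 137.96
Round up: n = 138.

138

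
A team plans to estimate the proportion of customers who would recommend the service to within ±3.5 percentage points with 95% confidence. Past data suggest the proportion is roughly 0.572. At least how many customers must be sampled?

For a proportion with margin E = 0.035 at 95% confidence, z = 1.960.
n = p̂(1−p̂)(z/E)² = 0.572 × 0.428 × (1.960/0.035)² = 767.74
Round up: n = 768.

768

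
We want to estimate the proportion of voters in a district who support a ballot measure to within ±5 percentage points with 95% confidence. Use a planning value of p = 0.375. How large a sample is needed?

For a proportion with margin E = 0.05 at 95% confidence, z = 1.960.
n = p̂(1−p̂)(z/E)² = 0.375 × 0.625 × (1.960/0.05)² = 360.15
Round up: n = 361.

361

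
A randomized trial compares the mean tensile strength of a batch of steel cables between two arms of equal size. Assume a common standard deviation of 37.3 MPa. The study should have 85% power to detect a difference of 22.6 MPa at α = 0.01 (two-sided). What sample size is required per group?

For two equal groups, n per group = 2·((z_{α/2} + z_β)·σ/δ)².
z_{α/2} = 2.576; z_β = 1.036 (power 85%).
n = 2 × (3.612 × 37.3 / 22.6)² = 2 × 35.54 = 71.08
Round up: n = 72 per group.

72 per group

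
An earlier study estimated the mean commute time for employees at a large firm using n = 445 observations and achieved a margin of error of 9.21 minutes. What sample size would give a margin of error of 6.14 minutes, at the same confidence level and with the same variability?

1002

Margin of error scales as 1/√n, so n₂ = n₁·(E₁/E₂)².
n₂ = 445 × (9.21/6.14)² = 445 × 2.25 = 1001.25
Round up: n₂ = 1002.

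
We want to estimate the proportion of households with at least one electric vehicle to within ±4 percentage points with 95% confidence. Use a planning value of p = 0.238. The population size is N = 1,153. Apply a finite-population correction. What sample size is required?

For a proportion with margin E = 0.04 at 95% confidence, z = 1.960.
n = p̂(1−p̂)(z/E)² = 0.238 × 0.762 × (1.960/0.04)² = 435.44 — call this n₀.
Finite-population correction with N = 1,153: n = n₀ / (1 + (n₀−1)/N) = 435.44 / 1.377 = 316.22
Round up: n = 317.

317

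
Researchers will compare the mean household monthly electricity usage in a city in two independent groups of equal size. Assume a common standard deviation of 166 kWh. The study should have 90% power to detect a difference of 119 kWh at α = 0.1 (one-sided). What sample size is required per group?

For two equal groups, n per group = 2·((z_α + z_β)·σ/δ)².
z_α = 1.282; z_β = 1.282 (power 90%).
n = 2 × (2.564 × 166 / 119)² = 2 × 12.79 = 25.58
Round up: n = 26 per group.

26 per group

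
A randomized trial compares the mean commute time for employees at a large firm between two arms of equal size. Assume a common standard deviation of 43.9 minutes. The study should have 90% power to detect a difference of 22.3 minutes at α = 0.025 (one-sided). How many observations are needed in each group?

For two equal groups, n per group = 2·((z_α + z_β)·σ/δ)².
z_α = 1.960; z_β = 1.282 (power 90%).
n = 2 × (3.242 × 43.9 / 22.3)² = 2 × 40.73 = 81.46
Round up: n = 82 per group.

82 per group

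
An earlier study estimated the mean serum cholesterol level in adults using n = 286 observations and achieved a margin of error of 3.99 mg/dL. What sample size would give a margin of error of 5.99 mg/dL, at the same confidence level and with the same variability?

127

Margin of error scales as 1/√n, so n₂ = n₁·(E₁/E₂)².
n₂ = 286 × (3.99/5.99)² = 286 × 0.4437 = 126.90
Round up: n₂ = 127.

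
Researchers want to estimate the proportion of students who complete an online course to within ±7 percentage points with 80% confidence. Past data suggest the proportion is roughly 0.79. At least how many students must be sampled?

n = 56

For a proportion with margin E = 0.07 at 80% confidence, z = 1.282.
n = p̂(1−p̂)(z/E)² = 0.79 × 0.21 × (1.282/0.07)² = 55.65
Round up: n = 56.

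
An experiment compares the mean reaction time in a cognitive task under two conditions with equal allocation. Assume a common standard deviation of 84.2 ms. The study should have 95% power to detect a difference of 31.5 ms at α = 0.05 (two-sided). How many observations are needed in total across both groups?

372 total

For two equal groups, n per group = 2·((z_{α/2} + z_β)·σ/δ)².
z_{α/2} = 1.960; z_β = 1.645 (power 95%).
n = 2 × (3.605 × 84.2 / 31.5)² = 2 × 92.86 = 185.72
Round up: n = 186 per group.
Total across both groups: 2 × 186 = 372.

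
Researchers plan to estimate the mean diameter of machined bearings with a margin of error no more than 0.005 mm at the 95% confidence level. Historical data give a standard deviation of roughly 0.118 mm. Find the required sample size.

2140

For a mean, the margin of error is E = z·σ/√n, so n = (zσ/E)².
At 95% confidence, z = 1.960.
n = (1.960 × 0.118 / 0.005)² = 2139.62
Round up: n = 2140.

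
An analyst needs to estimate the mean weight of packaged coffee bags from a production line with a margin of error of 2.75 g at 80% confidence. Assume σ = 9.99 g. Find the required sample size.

22

For a mean, the margin of error is E = z·σ/√n, so n = (zσ/E)².
At 80% confidence, z = 1.282.
n = (1.282 × 9.99 / 2.75)² = 21.69
Round up: n = 22.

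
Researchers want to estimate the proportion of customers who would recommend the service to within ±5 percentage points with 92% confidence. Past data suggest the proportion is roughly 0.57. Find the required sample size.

301

For a proportion with margin E = 0.05 at 92% confidence, z = 1.751.
n = p̂(1−p̂)(z/E)² = 0.57 × 0.43 × (1.751/0.05)² = 300.59
Round up: n = 301.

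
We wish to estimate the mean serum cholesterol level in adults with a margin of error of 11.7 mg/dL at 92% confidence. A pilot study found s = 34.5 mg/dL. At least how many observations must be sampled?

For a mean, the margin of error is E = z·σ/√n, so n = (zσ/E)².
At 92% confidence, z = 1.751.
n = (1.751 × 34.5 / 11.7)² = 26.66
Round up: n = 27.

27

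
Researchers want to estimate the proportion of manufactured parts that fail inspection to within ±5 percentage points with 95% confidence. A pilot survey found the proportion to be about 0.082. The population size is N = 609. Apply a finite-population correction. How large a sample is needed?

For a proportion with margin E = 0.05 at 95% confidence, z = 1.960.
n = p̂(1−p̂)(z/E)² = 0.082 × 0.918 × (1.960/0.05)² = 115.67 — call this n₀.
Finite-population correction with N = 609: n = n₀ / (1 + (n₀−1)/N) = 115.67 / 1.188 = 97.37
Round up: n = 98.

n = 98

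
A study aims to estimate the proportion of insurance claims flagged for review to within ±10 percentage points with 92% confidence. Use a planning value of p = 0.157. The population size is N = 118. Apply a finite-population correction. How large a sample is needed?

31

For a proportion with margin E = 0.1 at 92% confidence, z = 1.751.
n = p̂(1−p̂)(z/E)² = 0.157 × 0.843 × (1.751/0.1)² = 40.58 — call this n₀.
Finite-population correction with N = 118: n = n₀ / (1 + (n₀−1)/N) = 40.58 / 1.335 = 30.40
Round up: n = 31.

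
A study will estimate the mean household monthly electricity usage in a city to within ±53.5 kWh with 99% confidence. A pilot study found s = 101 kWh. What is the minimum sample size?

For a mean, the margin of error is E = z·σ/√n, so n = (zσ/E)².
At 99% confidence, z = 2.576.
n = (2.576 × 101 / 53.5)² = 23.65
Round up: n = 24.

n = 24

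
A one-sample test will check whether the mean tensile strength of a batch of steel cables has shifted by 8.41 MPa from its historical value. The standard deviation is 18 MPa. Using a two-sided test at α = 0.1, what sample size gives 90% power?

For a one-sample z-test, n = ((z_{α/2} + z_β)·σ/δ)².
z_{α/2} = 1.645 (two-sided α = 0.1); z_β = 1.282 (power 90% → β = 0.1).
n = (2.927 × 18 / 8.41)² = 39.25
Round up: n = 40.

40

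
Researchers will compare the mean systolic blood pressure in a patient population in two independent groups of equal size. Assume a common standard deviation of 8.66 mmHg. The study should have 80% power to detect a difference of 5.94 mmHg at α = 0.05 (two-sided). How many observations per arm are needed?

For two equal groups, n per group = 2·((z_{α/2} + z_β)·σ/δ)².
z_{α/2} = 1.960; z_β = 0.842 (power 80%).
n = 2 × (2.802 × 8.66 / 5.94)² = 2 × 16.69 = 33.38
Round up: n = 34 per group.

34 per group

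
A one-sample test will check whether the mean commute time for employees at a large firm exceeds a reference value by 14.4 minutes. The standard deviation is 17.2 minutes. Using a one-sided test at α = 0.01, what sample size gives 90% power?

For a one-sample z-test, n = ((z_α + z_β)·σ/δ)².
z_α = 2.326 (one-sided α = 0.01); z_β = 1.282 (power 90% → β = 0.1).
n = (3.608 × 17.2 / 14.4)² = 18.57
Round up: n = 19.

19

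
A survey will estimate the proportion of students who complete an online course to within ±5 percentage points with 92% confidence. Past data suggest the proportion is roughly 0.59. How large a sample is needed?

n = 297

For a proportion with margin E = 0.05 at 92% confidence, z = 1.751.
n = p̂(1−p̂)(z/E)² = 0.59 × 0.41 × (1.751/0.05)² = 296.67
Round up: n = 297.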